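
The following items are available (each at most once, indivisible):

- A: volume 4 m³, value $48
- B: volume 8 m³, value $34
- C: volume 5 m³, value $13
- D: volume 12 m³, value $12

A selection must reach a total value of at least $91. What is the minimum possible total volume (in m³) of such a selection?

17

Subsets with value ≥ 91, sorted by total volume:
- A+B+C: volume 17, value 95
- A+B+D: volume 24, value 94
- A+B+C+D: volume 29, value 107
Minimum volume: 17 m³.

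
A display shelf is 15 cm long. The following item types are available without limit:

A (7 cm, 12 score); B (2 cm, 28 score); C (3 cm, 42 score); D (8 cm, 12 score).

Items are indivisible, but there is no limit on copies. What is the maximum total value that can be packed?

Best value-per-unit is B at 28/2; filling with it alone gives 7×28 = 196.
Optimal mix: 6×B + 1×C → length 15, value 210.

210 score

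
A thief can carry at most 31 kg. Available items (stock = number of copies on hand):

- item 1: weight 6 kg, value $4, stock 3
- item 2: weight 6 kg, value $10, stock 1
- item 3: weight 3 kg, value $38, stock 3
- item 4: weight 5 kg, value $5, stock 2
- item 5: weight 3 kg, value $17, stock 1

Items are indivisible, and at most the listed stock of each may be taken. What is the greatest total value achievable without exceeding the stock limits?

Top feasible selections:
- 1×item 2 + 3×item 3 + 2×item 4 + 1×item 5: weight 28, value 151
- 1×item 1 + 1×item 2 + 3×item 3 + 1×item 4 + 1×item 5: weight 29, value 150
- 2×item 1 + 1×item 2 + 3×item 3 + 1×item 5: weight 30, value 149
- 1×item 2 + 3×item 3 + 1×item 4 + 1×item 5: weight 23, value 146
Best: $151.

$151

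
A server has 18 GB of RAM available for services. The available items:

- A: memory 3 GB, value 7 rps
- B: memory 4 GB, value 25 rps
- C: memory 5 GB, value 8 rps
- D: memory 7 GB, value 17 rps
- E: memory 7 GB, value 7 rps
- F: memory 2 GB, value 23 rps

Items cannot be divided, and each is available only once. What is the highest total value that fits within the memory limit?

73 rps

Check high-value combinations within 18 GB:
- B+C+D+F: memory 4+5+7+2=18, value 25+8+17+23=73
- A+B+D+F: memory 3+4+7+2=16, value 7+25+17+23=72
- B+D+F: memory 4+7+2=13, value 25+17+23=65
Best: 73 rps.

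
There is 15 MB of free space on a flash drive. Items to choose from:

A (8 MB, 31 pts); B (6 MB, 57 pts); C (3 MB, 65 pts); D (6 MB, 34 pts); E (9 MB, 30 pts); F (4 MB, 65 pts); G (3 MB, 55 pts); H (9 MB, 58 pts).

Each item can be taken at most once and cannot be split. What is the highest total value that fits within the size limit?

Check high-value combinations within 15 MB:
- B+C+F: size 6+3+4=13, value 57+65+65=187
- C+F+G: size 3+4+3=10, value 65+65+55=185
- C+G+H: size 3+3+9=15, value 65+55+58=178
Best: 187 pts.

187 pts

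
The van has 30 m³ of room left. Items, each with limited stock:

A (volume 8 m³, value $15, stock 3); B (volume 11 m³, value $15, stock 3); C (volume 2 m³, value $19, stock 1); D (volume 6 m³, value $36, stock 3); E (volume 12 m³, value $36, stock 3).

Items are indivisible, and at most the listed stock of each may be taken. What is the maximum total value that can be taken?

Best selections within volume 30 and stock limits:
- 3×D + 1×E: volume 30, value 144
- 1×A + 1×C + 3×D: volume 28, value 142
- 1×C + 3×D: volume 20, value 127
Best: $144.

$144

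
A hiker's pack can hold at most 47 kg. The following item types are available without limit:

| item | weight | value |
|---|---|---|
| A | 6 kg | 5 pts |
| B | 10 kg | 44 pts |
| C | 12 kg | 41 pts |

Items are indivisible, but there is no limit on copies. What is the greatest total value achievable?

Best value-per-unit is B at 44/10; filling with it alone gives 4×44 = 176.
Optimal mix: 1×A + 4×B → weight 46, value 181.

181 pts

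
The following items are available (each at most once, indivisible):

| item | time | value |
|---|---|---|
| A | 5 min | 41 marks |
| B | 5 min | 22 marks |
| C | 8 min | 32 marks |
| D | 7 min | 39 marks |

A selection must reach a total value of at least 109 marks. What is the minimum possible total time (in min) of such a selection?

20

Subsets with value ≥ 109, sorted by total time:
- A+C+D: time 20, value 112
- A+B+C+D: time 25, value 134
Minimum time: 20 min.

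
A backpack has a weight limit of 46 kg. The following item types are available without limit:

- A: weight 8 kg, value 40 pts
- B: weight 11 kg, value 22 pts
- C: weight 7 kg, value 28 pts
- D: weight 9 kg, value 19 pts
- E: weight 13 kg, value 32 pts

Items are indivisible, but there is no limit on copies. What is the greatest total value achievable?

216 pts

Best value-per-unit is A at 40/8; filling with it alone gives 5×40 = 200.
Optimal mix: 4×A + 2×C → weight 46, value 216.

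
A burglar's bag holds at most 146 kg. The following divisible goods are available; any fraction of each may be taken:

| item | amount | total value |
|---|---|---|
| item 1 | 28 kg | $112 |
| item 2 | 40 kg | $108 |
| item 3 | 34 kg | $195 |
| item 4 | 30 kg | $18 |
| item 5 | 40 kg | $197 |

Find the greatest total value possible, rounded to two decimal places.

614.40

Take in order of value per unit:
- item 3 (195/34 per unit): all 34 → value 195, running total 195.00
- item 5 (197/40 per unit): all 40 → value 197, running total 392.00
- item 1 (112/28 per unit): all 28 → value 112, running total 504.00
- item 2 (108/40 per unit): all 40 → value 108, running total 612.00
- item 4 (18/30 per unit): 4 of 30 → value 4×18/30 = 2.4000, running total 614.40
Total 614.40.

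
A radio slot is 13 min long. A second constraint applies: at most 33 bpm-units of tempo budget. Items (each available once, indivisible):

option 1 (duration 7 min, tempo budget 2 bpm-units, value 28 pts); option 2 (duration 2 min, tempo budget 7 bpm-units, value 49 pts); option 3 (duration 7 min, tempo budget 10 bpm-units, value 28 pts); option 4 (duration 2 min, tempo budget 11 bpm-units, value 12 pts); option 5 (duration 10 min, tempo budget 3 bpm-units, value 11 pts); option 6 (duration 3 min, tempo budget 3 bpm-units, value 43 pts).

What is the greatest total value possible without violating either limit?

120 pts

Feasible sets respecting both limits:
- option 1+option 2+option 6: duration 12, tempo budget 12, value 120
- option 2+option 3+option 6: duration 12, tempo budget 20, value 120
- option 2+option 4+option 6: duration 7, tempo budget 21, value 104
- option 2+option 6: duration 5, tempo budget 10, value 92
Best: 120 pts.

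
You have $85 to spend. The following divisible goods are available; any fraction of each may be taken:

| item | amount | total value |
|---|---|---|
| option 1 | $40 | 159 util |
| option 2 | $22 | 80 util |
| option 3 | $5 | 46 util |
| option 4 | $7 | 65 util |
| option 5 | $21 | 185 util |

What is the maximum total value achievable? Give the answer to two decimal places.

498.64

Take in order of value per unit:
- option 4 (65/7 per unit): all 7 → value 65, running total 65.00
- option 3 (46/5 per unit): all 5 → value 46, running total 111.00
- option 5 (185/21 per unit): all 21 → value 185, running total 296.00
- option 1 (159/40 per unit): all 40 → value 159, running total 455.00
- option 2 (80/22 per unit): 12 of 22 → value 12×80/22 = 43.6364, running total 498.64
Total 498.64.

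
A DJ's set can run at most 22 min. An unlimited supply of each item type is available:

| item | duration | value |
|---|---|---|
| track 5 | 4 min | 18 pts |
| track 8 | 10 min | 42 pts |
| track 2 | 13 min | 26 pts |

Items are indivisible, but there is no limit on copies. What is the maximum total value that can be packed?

96 pts

Best value-per-unit is track 5 at 18/4; filling with it alone gives 5×18 = 90.
Optimal mix: 3×track 5 + 1×track 8 → duration 22, value 96.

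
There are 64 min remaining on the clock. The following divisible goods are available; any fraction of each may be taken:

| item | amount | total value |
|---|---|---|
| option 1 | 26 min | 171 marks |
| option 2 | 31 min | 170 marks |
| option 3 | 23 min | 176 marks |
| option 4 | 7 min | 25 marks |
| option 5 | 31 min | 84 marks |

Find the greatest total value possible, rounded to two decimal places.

Take in order of value per unit:
- option 3 (176/23 per unit): all 23 → value 176, running total 176.00
- option 1 (171/26 per unit): all 26 → value 171, running total 347.00
- option 2 (170/31 per unit): 15 of 31 → value 15×170/31 = 82.2581, running total 429.26
Total 429.26.

429.26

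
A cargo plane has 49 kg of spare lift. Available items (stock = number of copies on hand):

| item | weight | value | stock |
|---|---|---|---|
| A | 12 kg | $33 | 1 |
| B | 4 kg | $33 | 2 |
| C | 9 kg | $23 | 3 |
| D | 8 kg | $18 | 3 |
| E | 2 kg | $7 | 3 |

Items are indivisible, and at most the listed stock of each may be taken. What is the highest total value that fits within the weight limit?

Top feasible selections:
- 1×A + 2×B + 3×C + 1×E: weight 49, value 175
- 2×B + 3×C + 1×D + 3×E: weight 49, value 174
Best: $175.

$175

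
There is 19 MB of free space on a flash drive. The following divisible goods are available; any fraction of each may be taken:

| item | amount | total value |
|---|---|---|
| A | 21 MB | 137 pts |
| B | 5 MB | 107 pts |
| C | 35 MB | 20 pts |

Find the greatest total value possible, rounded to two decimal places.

198.33

Take in order of value per unit:
- B (107/5 per unit): all 5 → value 107, running total 107.00
- A (137/21 per unit): 14 of 21 → value 14×137/21 = 91.3333, running total 198.33
Total 198.33.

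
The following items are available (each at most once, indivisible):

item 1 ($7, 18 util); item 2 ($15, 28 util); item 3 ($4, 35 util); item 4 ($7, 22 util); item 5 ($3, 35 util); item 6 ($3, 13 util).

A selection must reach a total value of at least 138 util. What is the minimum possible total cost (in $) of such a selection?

Subsets with value ≥ 138, sorted by total cost:
- item 1+item 2+item 3+item 4+item 5: cost 36, value 138
- item 1+item 2+item 3+item 4+item 5+item 6: cost 39, value 151
Minimum cost: 36 $.

36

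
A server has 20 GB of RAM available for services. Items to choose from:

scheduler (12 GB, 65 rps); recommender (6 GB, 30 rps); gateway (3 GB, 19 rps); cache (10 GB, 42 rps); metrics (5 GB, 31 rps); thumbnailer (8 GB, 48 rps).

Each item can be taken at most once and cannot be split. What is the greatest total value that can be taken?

This is a 0/1 knapsack; check combinations near the capacity.
- scheduler+gateway+metrics: memory 12+3+5=20, value 65+19+31=115
- scheduler+thumbnailer: memory 12+8=20, value 65+48=113
- recommender+metrics+thumbnailer: memory 6+5+8=19, value 30+31+48=109
- gateway+metrics+thumbnailer: memory 3+5+8=16, value 19+31+48=98
- recommender+gateway+thumbnailer: memory 6+3+8=17, value 30+19+48=97
Best: 115 rps.

115 rps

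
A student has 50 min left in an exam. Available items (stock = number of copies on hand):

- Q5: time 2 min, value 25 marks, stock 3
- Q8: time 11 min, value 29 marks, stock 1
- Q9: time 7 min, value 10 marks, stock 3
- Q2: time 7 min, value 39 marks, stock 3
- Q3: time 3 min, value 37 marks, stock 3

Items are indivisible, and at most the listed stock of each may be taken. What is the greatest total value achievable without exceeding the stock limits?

Best selections within time 50 and stock limits:
- 3×Q5 + 1×Q8 + 3×Q2 + 3×Q3: time 47, value 332
- 3×Q5 + 2×Q9 + 3×Q2 + 3×Q3: time 50, value 323
Best: 332 marks.

332 marks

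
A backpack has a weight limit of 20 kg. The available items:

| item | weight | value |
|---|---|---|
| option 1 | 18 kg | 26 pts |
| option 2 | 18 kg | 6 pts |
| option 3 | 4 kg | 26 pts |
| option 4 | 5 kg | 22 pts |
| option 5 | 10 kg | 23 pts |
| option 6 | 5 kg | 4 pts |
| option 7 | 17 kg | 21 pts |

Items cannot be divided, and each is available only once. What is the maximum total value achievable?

71 pts

Check high-value combinations within 20 kg:
- option 3+option 4+option 5: weight 4+5+10=19, value 26+22+23=71
- option 3+option 5+option 6: weight 4+10+5=19, value 26+23+4=53
- option 3+option 4+option 6: weight 4+5+5=14, value 26+22+4=52
- option 3+option 5: weight 4+10=14, value 26+23=49
- option 4+option 5+option 6: weight 5+10+5=20, value 22+23+4=49
Best: 71 pts.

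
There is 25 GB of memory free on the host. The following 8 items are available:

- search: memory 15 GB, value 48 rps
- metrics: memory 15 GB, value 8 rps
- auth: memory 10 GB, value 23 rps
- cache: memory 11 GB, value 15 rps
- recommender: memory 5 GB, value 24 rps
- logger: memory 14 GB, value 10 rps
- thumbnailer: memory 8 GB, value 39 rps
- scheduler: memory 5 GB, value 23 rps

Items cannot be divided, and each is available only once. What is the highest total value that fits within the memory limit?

Check high-value combinations within 25 GB:
- search+recommender+scheduler: memory 15+5+5=25, value 48+24+23=95
- search+thumbnailer: memory 15+8=23, value 48+39=87
- recommender+thumbnailer+scheduler: memory 5+8+5=18, value 24+39+23=86
Best: 95 rps.

95 rps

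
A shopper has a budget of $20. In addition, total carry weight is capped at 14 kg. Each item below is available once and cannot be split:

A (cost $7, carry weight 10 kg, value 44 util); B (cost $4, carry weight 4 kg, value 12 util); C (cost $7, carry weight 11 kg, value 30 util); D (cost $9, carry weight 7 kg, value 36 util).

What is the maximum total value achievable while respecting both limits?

56 util

Feasible sets respecting both limits:
- A+B: cost 11, carry weight 14, value 56
- B+D: cost 13, carry weight 11, value 48
- A: cost 7, carry weight 10, value 44
- D: cost 9, carry weight 7, value 36
Best: 56 util.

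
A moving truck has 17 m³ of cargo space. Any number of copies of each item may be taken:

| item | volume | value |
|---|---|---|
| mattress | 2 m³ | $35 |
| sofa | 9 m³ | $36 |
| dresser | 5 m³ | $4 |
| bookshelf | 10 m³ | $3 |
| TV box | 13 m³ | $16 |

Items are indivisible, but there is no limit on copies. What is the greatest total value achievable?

$280

Best value-per-unit is mattress at 35/2, and filling with it alone uses volume 8×2=16. No mix of the others beats 8×35 = 280.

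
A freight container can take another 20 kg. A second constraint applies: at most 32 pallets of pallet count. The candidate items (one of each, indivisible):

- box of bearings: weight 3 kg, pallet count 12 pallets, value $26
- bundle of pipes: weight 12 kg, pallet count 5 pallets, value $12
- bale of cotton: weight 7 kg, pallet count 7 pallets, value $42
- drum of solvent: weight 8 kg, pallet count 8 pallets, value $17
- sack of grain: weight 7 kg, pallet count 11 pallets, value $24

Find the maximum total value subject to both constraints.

Feasible sets respecting both limits:
- box of bearings+bale of cotton+sack of grain: weight 17, pallet count 30, value 92
- box of bearings+bale of cotton+drum of solvent: weight 18, pallet count 27, value 85
- box of bearings+bale of cotton: weight 10, pallet count 19, value 68
- box of bearings+drum of solvent+sack of grain: weight 18, pallet count 31, value 67
Best: $92.

$92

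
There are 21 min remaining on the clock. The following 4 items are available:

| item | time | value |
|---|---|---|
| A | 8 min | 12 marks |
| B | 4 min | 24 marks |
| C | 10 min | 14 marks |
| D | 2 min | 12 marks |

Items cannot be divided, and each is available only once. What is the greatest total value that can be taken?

50 marks

Check high-value combinations within 21 min:
- B+C+D: time 4+10+2=16, value 24+14+12=50
- A+B+D: time 8+4+2=14, value 12+24+12=48
- B+C: time 4+10=14, value 24+14=38
- A+C+D: time 8+10+2=20, value 12+14+12=38
Best: 50 marks.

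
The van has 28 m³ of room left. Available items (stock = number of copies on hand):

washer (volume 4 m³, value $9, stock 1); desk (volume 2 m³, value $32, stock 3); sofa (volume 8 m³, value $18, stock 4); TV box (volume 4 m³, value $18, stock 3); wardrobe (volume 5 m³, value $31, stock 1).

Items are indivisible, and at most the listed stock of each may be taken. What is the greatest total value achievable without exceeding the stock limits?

$190

Best selections within volume 28 and stock limits:
- 1×washer + 3×desk + 3×TV box + 1×wardrobe: volume 27, value 190
- 3×desk + 3×TV box + 1×wardrobe: volume 23, value 181
Best: $190.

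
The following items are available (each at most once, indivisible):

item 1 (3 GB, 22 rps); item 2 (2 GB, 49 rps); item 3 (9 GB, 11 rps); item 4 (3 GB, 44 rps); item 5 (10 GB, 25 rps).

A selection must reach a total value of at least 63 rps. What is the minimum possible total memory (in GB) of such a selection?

5

Subsets with value ≥ 63, sorted by total memory:
- item 2+item 4: memory 5, value 93
- item 1+item 2: memory 5, value 71
- item 1+item 4: memory 6, value 66
- item 1+item 2+item 4: memory 8, value 115
Minimum memory: 5 GB.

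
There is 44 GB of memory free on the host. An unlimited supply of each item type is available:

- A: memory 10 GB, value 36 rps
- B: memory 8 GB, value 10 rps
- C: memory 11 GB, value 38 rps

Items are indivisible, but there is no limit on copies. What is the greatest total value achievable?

Best value-per-unit is A at 36/10; filling with it alone gives 4×36 = 144.
Optimal mix: 4×C → memory 44, value 152.

152 rps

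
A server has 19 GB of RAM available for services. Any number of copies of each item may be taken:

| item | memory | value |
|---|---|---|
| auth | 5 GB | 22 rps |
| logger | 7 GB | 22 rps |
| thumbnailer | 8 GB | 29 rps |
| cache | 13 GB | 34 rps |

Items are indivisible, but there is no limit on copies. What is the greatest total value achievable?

73 rps

Best value-per-unit is auth at 22/5; filling with it alone gives 3×22 = 66.
Optimal mix: 2×auth + 1×thumbnailer → memory 18, value 73.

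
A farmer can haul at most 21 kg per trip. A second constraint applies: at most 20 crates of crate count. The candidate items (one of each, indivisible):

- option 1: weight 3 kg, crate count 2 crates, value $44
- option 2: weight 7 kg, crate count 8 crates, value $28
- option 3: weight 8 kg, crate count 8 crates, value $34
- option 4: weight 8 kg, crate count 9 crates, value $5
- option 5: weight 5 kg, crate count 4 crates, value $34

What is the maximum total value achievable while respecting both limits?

$112

Feasible sets respecting both limits:
- option 1+option 3+option 5: weight 16, crate count 14, value 112
- option 1+option 2+option 3: weight 18, crate count 18, value 106
- option 1+option 2+option 5: weight 15, crate count 14, value 106
- option 2+option 3+option 5: weight 20, crate count 20, value 96
Best: $112.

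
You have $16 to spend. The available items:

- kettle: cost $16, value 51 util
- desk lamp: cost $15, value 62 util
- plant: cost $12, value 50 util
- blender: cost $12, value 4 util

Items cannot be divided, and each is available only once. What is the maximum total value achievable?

Check high-value combinations within $16:
- desk lamp: cost 15, value 62
- kettle: cost 16, value 51
- plant: cost 12, value 50
- blender: cost 12, value 4
Best: 62 util.

62 util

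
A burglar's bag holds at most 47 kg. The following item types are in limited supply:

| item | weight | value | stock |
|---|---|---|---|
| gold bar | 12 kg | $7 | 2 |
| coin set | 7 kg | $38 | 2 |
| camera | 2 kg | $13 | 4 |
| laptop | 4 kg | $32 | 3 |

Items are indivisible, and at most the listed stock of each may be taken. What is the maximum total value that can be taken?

$231

Top feasible selections:
- 1×gold bar + 2×coin set + 4×camera + 3×laptop: weight 46, value 231
- 2×coin set + 4×camera + 3×laptop: weight 34, value 224
Best: $231.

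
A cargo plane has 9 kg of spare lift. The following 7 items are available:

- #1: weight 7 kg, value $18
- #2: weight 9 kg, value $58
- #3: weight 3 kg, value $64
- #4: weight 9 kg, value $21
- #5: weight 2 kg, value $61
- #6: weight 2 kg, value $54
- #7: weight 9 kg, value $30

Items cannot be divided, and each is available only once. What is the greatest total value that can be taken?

Check high-value combinations within 9 kg:
- #3+#5+#6: weight 3+2+2=7, value 64+61+54=179
- #3+#5: weight 3+2=5, value 64+61=125
- #3+#6: weight 3+2=5, value 64+54=118
Best: $179.

$179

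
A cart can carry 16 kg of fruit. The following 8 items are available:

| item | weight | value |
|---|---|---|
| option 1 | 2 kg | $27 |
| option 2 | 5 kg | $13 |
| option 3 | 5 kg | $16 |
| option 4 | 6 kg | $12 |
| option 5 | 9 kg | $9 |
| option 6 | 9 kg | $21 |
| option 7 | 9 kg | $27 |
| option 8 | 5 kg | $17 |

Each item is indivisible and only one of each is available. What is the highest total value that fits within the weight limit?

This is a 0/1 knapsack; check combinations near the capacity.
- option 1+option 7+option 8: weight 2+9+5=16, value 27+27+17=71
- option 1+option 3+option 7: weight 2+5+9=16, value 27+16+27=70
- option 1+option 2+option 7: weight 2+5+9=16, value 27+13+27=67
Best: $71.

$71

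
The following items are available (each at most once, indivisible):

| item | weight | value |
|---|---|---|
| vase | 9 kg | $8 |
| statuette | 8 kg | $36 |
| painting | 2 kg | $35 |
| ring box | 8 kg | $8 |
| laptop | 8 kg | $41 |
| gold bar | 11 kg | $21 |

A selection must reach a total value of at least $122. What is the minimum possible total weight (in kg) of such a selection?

29

Subsets with value ≥ 122, sorted by total weight:
- statuette+painting+laptop+gold bar: weight 29, value 133
- vase+statuette+painting+ring box+laptop: weight 35, value 128
- statuette+painting+ring box+laptop+gold bar: weight 37, value 141
Minimum weight: 29 kg.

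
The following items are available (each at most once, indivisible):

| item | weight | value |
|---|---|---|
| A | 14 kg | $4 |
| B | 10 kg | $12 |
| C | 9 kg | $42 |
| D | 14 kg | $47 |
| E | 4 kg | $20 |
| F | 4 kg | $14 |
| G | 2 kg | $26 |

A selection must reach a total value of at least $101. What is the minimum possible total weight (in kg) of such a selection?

19

Subsets with value ≥ 101, sorted by total weight:
- C+E+F+G: weight 19, value 102
- D+E+F+G: weight 24, value 107
- C+D+G: weight 25, value 115
- C+D+E: weight 27, value 109
Minimum weight: 19 kg.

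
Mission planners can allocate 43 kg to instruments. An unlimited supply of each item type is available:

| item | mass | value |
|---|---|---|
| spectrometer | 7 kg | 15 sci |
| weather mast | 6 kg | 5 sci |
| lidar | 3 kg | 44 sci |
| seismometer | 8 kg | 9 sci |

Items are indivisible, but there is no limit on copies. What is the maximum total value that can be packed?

616 sci

Best value-per-unit is lidar at 44/3, and filling with it alone uses mass 14×3=42. No mix of the others beats 14×44 = 616.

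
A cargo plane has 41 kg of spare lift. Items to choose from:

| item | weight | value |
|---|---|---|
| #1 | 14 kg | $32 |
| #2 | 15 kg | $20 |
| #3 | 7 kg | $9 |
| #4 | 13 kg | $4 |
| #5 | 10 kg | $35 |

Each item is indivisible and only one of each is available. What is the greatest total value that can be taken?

Check high-value combinations within 41 kg:
- #1+#2+#5: weight 14+15+10=39, value 32+20+35=87
- #1+#3+#5: weight 14+7+10=31, value 32+9+35=76
- #1+#4+#5: weight 14+13+10=37, value 32+4+35=71
- #1+#5: weight 14+10=24, value 32+35=67
- #2+#3+#5: weight 15+7+10=32, value 20+9+35=64
Best: $87.

$87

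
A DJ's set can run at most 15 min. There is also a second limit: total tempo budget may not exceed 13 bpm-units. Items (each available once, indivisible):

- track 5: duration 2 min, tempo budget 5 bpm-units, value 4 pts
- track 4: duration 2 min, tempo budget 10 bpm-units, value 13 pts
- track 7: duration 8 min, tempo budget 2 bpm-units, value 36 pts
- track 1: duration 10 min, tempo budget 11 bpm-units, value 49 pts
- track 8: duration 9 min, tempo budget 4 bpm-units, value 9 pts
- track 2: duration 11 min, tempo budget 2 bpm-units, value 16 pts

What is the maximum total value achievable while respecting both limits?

Feasible sets respecting both limits:
- track 4+track 7: duration 10, tempo budget 12, value 49
- track 1: duration 10, tempo budget 11, value 49
- track 5+track 7: duration 10, tempo budget 7, value 40
- track 7: duration 8, tempo budget 2, value 36
Best: 49 pts.

49 pts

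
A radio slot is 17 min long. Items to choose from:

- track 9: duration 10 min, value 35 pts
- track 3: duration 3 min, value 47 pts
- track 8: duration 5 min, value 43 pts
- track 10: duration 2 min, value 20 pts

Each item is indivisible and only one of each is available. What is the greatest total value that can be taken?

Check high-value combinations within 17 min:
- track 3+track 8+track 10: duration 3+5+2=10, value 47+43+20=110
- track 9+track 3+track 10: duration 10+3+2=15, value 35+47+20=102
- track 9+track 8+track 10: duration 10+5+2=17, value 35+43+20=98
Best: 110 pts.

110 pts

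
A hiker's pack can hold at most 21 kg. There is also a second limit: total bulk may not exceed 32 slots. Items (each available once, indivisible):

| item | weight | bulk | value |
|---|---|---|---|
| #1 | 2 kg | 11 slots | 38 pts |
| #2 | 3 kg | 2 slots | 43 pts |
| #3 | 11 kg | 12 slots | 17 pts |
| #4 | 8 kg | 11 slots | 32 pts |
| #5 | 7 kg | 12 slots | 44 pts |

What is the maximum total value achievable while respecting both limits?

Feasible sets respecting both limits:
- #1+#2+#5: weight 12, bulk 25, value 125
- #2+#4+#5: weight 18, bulk 25, value 119
- #1+#2+#4: weight 13, bulk 24, value 113
- #2+#3+#5: weight 21, bulk 26, value 104
Best: 125 pts.

125 pts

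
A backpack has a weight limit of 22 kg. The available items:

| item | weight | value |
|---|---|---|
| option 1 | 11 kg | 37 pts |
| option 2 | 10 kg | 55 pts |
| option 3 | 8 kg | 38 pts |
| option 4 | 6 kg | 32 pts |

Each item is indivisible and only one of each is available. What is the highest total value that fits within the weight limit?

93 pts

Check high-value combinations within 22 kg:
- option 2+option 3: weight 10+8=18, value 55+38=93
- option 1+option 2: weight 11+10=21, value 37+55=92
- option 2+option 4: weight 10+6=16, value 55+32=87
- option 1+option 3: weight 11+8=19, value 37+38=75
Best: 93 pts.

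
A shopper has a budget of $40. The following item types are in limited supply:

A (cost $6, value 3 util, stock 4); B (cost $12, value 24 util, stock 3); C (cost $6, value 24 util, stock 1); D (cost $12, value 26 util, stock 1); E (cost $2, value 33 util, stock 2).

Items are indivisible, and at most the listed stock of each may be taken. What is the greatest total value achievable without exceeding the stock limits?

Top feasible selections:
- 1×A + 1×B + 1×C + 1×D + 2×E: cost 40, value 143
- 1×A + 2×B + 1×C + 2×E: cost 40, value 141
- 1×B + 1×C + 1×D + 2×E: cost 34, value 140
Best: 143 util.

143 util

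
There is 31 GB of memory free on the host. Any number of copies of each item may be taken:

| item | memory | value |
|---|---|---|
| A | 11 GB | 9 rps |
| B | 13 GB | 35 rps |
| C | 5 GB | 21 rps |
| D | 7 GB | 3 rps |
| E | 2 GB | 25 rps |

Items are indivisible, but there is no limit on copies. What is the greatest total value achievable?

375 rps

Best value-per-unit is E at 25/2, and filling with it alone uses memory 15×2=30. No mix of the others beats 15×25 = 375.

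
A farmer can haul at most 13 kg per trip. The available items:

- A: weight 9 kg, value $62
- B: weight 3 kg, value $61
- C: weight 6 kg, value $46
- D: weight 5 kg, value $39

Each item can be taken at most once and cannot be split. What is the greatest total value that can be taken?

Check high-value combinations within 13 kg:
- A+B: weight 9+3=12, value 62+61=123
- B+C: weight 3+6=9, value 61+46=107
- B+D: weight 3+5=8, value 61+39=100
Best: $123.

$123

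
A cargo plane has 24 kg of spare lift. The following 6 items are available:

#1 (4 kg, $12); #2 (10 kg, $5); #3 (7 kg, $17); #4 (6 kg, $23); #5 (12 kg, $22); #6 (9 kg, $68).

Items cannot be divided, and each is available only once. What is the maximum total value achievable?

$108

Check high-value combinations within 24 kg:
- #3+#4+#6: weight 7+6+9=22, value 17+23+68=108
- #1+#4+#6: weight 4+6+9=19, value 12+23+68=103
- #1+#3+#6: weight 4+7+9=20, value 12+17+68=97
- #4+#6: weight 6+9=15, value 23+68=91
Best: $108.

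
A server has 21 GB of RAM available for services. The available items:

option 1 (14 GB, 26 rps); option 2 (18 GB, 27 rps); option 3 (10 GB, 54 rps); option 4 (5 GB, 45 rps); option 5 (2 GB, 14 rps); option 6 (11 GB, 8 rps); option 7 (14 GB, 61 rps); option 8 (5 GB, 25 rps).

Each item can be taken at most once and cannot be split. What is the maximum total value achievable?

Check high-value combinations within 21 GB:
- option 3+option 4+option 8: memory 10+5+5=20, value 54+45+25=124
- option 4+option 5+option 7: memory 5+2+14=21, value 45+14+61=120
- option 3+option 4+option 5: memory 10+5+2=17, value 54+45+14=113
- option 4+option 7: memory 5+14=19, value 45+61=106
Best: 124 rps.

124 rps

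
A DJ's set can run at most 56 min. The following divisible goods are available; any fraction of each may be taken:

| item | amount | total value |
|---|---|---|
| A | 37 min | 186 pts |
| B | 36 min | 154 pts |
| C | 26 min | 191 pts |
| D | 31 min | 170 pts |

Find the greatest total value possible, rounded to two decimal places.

355.52

Take in order of value per unit:
- C (191/26 per unit): all 26 → value 191, running total 191.00
- D (170/31 per unit): 30 of 31 → value 30×170/31 = 164.5161, running total 355.52
Total 355.52.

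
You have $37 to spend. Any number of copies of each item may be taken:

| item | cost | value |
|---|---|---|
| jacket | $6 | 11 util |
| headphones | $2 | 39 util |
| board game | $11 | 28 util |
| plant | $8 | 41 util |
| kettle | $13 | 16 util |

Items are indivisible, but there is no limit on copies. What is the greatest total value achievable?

Best value-per-unit is headphones at 39/2, and filling with it alone uses cost 18×2=36. No mix of the others beats 18×39 = 702.

702 util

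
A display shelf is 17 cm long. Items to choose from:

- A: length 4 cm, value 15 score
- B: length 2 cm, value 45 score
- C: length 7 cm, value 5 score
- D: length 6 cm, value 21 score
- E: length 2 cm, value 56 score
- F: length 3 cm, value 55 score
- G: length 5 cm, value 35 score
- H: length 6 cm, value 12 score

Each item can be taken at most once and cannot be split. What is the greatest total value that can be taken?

This is a 0/1 knapsack; check combinations near the capacity.
- A+B+E+F+G: length 4+2+2+3+5=16, value 15+45+56+55+35=206
- A+B+D+E+F: length 4+2+6+2+3=17, value 15+45+21+56+55=192
- B+E+F+G: length 2+2+3+5=12, value 45+56+55+35=191
- A+B+E+F+H: length 4+2+2+3+6=17, value 15+45+56+55+12=183
Best: 206 score.

206 score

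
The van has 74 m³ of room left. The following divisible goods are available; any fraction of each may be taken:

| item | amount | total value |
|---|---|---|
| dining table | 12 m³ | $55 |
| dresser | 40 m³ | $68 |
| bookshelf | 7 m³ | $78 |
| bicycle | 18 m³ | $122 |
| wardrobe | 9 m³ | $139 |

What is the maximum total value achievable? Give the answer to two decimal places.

Take in order of value per unit:
- wardrobe (139/9 per unit): all 9 → value 139, running total 139.00
- bookshelf (78/7 per unit): all 7 → value 78, running total 217.00
- bicycle (122/18 per unit): all 18 → value 122, running total 339.00
- dining table (55/12 per unit): all 12 → value 55, running total 394.00
- dresser (68/40 per unit): 28 of 40 → value 28×68/40 = 47.6000, running total 441.60
Total 441.60.

441.60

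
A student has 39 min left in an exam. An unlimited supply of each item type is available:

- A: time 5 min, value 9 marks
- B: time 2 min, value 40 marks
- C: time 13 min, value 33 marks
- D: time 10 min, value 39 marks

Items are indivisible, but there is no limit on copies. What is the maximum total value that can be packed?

Best value-per-unit is B at 40/2, and filling with it alone uses time 19×2=38. No mix of the others beats 19×40 = 760.

760 marks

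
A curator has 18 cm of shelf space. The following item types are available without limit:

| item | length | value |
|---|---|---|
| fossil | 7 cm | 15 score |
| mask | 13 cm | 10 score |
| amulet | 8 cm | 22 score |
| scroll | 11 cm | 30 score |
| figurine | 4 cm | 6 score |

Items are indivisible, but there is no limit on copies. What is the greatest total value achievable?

45 score

Best value-per-unit is amulet at 22/8; filling with it alone gives 2×22 = 44.
Optimal mix: 1×fossil + 1×scroll → length 18, value 45.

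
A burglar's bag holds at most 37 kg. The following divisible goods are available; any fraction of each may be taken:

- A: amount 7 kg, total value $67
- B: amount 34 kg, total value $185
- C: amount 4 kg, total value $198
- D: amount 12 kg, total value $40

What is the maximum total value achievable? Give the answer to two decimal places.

406.47

Take in order of value per unit:
- C (198/4 per unit): all 4 → value 198, running total 198.00
- A (67/7 per unit): all 7 → value 67, running total 265.00
- B (185/34 per unit): 26 of 34 → value 26×185/34 = 141.4706, running total 406.47
Total 406.47.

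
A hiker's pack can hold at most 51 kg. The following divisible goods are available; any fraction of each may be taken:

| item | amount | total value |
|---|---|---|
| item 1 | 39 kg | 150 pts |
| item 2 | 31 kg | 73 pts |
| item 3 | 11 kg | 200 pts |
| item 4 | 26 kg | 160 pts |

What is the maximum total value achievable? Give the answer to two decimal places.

Take in order of value per unit:
- item 3 (200/11 per unit): all 11 → value 200, running total 200.00
- item 4 (160/26 per unit): all 26 → value 160, running total 360.00
- item 1 (150/39 per unit): 14 of 39 → value 14×150/39 = 53.8462, running total 413.85
Total 413.85.

413.85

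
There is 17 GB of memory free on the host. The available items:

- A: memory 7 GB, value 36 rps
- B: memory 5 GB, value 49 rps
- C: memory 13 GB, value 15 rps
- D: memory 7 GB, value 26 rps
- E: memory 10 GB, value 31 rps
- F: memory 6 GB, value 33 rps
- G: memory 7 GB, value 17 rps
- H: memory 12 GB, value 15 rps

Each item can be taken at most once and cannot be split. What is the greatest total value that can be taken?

85 rps

Check high-value combinations within 17 GB:
- A+B: memory 7+5=12, value 36+49=85
- B+F: memory 5+6=11, value 49+33=82
- B+E: memory 5+10=15, value 49+31=80
Best: 85 rps.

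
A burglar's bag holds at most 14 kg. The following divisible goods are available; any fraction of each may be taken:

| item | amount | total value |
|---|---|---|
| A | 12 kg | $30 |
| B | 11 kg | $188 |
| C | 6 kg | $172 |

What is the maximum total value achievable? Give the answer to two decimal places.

308.73

Take in order of value per unit:
- C (172/6 per unit): all 6 → value 172, running total 172.00
- B (188/11 per unit): 8 of 11 → value 8×188/11 = 136.7273, running total 308.73
Total 308.73.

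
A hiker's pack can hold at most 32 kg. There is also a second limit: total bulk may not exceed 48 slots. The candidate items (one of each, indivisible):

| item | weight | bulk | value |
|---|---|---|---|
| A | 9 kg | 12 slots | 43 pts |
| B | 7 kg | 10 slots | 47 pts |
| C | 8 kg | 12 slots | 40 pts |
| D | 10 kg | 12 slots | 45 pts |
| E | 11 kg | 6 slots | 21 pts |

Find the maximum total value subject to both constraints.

Feasible sets respecting both limits:
- A+B+D: weight 26, bulk 34, value 135
- B+C+D: weight 25, bulk 34, value 132
- A+B+C: weight 24, bulk 34, value 130
- A+C+D: weight 27, bulk 36, value 128
Best: 135 pts.

135 pts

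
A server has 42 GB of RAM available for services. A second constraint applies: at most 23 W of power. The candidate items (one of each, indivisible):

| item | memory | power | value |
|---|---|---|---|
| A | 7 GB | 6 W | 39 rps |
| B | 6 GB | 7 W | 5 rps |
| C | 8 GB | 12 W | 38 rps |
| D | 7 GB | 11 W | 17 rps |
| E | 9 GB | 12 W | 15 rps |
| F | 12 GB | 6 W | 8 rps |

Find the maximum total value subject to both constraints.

77 rps

Feasible sets respecting both limits:
- A+C: memory 15, power 18, value 77
- A+D+F: memory 26, power 23, value 64
- A+D: memory 14, power 17, value 56
Best: 77 rps.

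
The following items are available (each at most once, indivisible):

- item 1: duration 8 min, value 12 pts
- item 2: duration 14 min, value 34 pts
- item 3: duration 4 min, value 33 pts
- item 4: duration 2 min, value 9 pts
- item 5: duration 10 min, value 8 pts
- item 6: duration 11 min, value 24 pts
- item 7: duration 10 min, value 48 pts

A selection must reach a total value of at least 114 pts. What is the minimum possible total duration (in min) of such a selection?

Subsets with value ≥ 114, sorted by total duration:
- item 3+item 4+item 6+item 7: duration 27, value 114
- item 2+item 3+item 7: duration 28, value 115
- item 2+item 3+item 4+item 7: duration 30, value 124
Minimum duration: 27 min.

27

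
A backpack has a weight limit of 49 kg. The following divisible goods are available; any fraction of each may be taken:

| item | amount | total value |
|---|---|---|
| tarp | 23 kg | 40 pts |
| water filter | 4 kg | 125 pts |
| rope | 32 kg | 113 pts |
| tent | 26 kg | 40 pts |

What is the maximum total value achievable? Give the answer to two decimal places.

Take in order of value per unit:
- water filter (125/4 per unit): all 4 → value 125, running total 125.00
- rope (113/32 per unit): all 32 → value 113, running total 238.00
- tarp (40/23 per unit): 13 of 23 → value 13×40/23 = 22.6087, running total 260.61
Total 260.61.

260.61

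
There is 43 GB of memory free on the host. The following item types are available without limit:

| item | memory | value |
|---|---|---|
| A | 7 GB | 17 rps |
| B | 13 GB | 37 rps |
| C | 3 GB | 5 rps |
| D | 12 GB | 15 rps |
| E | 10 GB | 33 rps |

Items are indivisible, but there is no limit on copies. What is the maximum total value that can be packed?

137 rps

Best value-per-unit is E at 33/10; filling with it alone gives 4×33 = 132.
Optimal mix: 1×C + 4×E → memory 43, value 137.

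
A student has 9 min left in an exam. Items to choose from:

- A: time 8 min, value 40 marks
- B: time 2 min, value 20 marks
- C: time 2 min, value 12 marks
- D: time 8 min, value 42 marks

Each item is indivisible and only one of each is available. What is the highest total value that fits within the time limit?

42 marks

Check high-value combinations within 9 min:
- D: time 8, value 42
- A: time 8, value 40
- B+C: time 2+2=4, value 20+12=32
- B: time 2, value 20
- C: time 2, value 12
Best: 42 marks.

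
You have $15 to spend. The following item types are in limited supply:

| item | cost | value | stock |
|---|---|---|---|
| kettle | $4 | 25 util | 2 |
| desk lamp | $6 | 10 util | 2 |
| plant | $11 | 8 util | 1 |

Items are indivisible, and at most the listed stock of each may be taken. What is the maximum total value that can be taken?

Best selections within cost 15 and stock limits:
- 2×kettle + 1×desk lamp: cost 14, value 60
- 2×kettle: cost 8, value 50
- 1×kettle + 1×desk lamp: cost 10, value 35
Best: 60 util.

60 util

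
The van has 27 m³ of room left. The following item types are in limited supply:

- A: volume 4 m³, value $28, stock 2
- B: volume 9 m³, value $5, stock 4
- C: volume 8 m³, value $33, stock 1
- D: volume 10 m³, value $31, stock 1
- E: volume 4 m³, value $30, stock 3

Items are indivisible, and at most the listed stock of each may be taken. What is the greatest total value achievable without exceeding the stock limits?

$151

Top feasible selections:
- 1×A + 1×C + 3×E: volume 24, value 151
- 2×A + 1×C + 2×E: volume 24, value 149
- 1×A + 1×D + 3×E: volume 26, value 149
- 2×A + 1×D + 2×E: volume 26, value 147
Best: $151.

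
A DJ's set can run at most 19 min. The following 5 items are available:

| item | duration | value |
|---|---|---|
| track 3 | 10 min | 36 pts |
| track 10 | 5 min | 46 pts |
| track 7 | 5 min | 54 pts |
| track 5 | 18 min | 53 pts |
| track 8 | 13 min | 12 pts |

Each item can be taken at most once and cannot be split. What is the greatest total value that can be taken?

100 pts

This is a 0/1 knapsack; check combinations near the capacity.
- track 10+track 7: duration 5+5=10, value 46+54=100
- track 3+track 7: duration 10+5=15, value 36+54=90
- track 3+track 10: duration 10+5=15, value 36+46=82
- track 7+track 8: duration 5+13=18, value 54+12=66
- track 10+track 8: duration 5+13=18, value 46+12=58
Best: 100 pts.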